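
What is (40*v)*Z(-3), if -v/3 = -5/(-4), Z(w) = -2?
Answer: 300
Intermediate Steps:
v = -15/4 (v = -(-15)/(-4) = -(-15)*(-1)/4 = -3*5/4 = -15/4 ≈ -3.7500)
(40*v)*Z(-3) = (40*(-15/4))*(-2) = -150*(-2) = 300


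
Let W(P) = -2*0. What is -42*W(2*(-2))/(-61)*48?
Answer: 0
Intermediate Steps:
W(P) = 0
-42*W(2*(-2))/(-61)*48 = -0/(-61)*48 = -0*(-1)/61*48 = -42*0*48 = 0*48 = 0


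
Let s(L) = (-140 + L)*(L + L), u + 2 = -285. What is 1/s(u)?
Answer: 1/245098 ≈ 4.0800e-6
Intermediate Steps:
u = -287 (u = -2 - 285 = -287)
s(L) = 2*L*(-140 + L) (s(L) = (-140 + L)*(2*L) = 2*L*(-140 + L))
1/s(u) = 1/(2*(-287)*(-140 - 287)) = 1/(2*(-287)*(-427)) = 1/245098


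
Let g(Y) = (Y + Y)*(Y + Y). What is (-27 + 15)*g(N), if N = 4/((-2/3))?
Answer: -1728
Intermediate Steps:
N = -6 (N = 4/((-2*1/3)) = 4/(-2/3) = 4*(-3/2) = -6)
g(Y) = 4*Y**2 (g(Y) = (2*Y)*(2*Y) = 4*Y**2)
(-27 + 15)*g(N) = (-27 + 15)*(4*(-6)**2) = -48*36 = -12*144 = -1728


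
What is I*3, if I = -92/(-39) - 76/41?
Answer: 808/533 ≈ 1.5159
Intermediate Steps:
I = 808/1599 (I = -92*(-1/39) - 76*1/41 = 92/39 - 76/41 = 808/1599 ≈ 0.50532)
I*3 = (808/1599)*3 = 808/533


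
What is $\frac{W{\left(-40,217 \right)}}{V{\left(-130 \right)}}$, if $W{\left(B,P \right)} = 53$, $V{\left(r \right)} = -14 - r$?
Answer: $\frac{53}{116} \approx 0.4569$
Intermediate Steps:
$\frac{W{\left(-40,217 \right)}}{V{\left(-130 \right)}} = \frac{53}{-14 - -130} = \frac{53}{-14 + 130} = \frac{53}{116}$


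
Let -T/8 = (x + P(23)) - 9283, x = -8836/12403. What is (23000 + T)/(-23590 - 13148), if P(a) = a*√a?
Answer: -201072680/75943569 + 92*√23/18369 ≈ -2.6236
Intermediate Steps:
x = -8836/12403 (x = -8836*1/12403 = -8836/12403 ≈ -0.71241)
P(a) = a^(3/2)
T = 921167080/12403 - 184*√23 (T = -8*((-8836/12403 + 23^(3/2)) - 9283) = -8*((-8836/12403 + 23*√23) - 9283) = -8*(-115145885/12403 + 23*√23) = 921167080/12403 - 184*√23 ≈ 73387.)
(23000 + T)/(-23590 - 13148) = (23000 + (921167080/12403 - 184*√23))/(-23590 - 13148) = (1206436080/12403 - 184*√23)/(-36738) = (1206436080/12403 - 184*√23)*(-1/36738) = -201072680/75943569 + 92*√23/18369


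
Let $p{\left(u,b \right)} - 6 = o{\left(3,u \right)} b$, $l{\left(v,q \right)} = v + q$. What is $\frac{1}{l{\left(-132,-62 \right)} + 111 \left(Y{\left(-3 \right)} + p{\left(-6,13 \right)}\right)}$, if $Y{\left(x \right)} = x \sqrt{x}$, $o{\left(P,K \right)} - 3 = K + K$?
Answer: $\frac{i}{- 12515 i + 333 \sqrt{3}} \approx -7.9735 \cdot 10^{-5} + 3.6747 \cdot 10^{-6} i$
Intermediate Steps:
$l{\left(v,q \right)} = q + v$
$o{\left(P,K \right)} = 3 + 2 K$ ($o{\left(P,K \right)} = 3 + \left(K + K\right) = 3 + 2 K$)
$p{\left(u,b \right)} = 6 + b \left(3 + 2 u\right)$ ($p{\left(u,b \right)} = 6 + \left(3 + 2 u\right) b = 6 + b \left(3 + 2 u\right)$)
$Y{\left(x \right)} = x^{\frac{3}{2}}$
$\frac{1}{l{\left(-132,-62 \right)} + 111 \left(Y{\left(-3 \right)} + p{\left(-6,13 \right)}\right)} = \frac{1}{\left(-62 - 132\right) + 111 \left(\left(-3\right)^{\frac{3}{2}} + \left(6 + 13 \left(3 + 2 \left(-6\right)\right)\right)\right)} = \frac{1}{-194 + 111 \left(- 3 i \sqrt{3} + \left(6 + 13 \left(3 - 12\right)\right)\right)} = \frac{1}{-194 + 111 \left(- 3 i \sqrt{3} + \left(6 + 13 \left(-9\right)\right)\right)} = \frac{1}{-194 + 111 \left(- 3 i \sqrt{3} + \left(6 - 117\right)\right)} = \frac{1}{-194 + 111 \left(- 3 i \sqrt{3} - 111\right)} = \frac{1}{-194 + 111 \left(-111 - 3 i \sqrt{3}\right)} = \frac{1}{-194 - \left(12321 + 333 i \sqrt{3}\right)} = \frac{1}{-12515 - 333 i \sqrt{3}}$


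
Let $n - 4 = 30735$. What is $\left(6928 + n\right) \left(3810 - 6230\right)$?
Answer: $-91154140$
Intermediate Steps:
$n = 30739$ ($n = 4 + 30735 = 30739$)
$\left(6928 + n\right) \left(3810 - 6230\right) = \left(6928 + 30739\right) \left(3810 - 6230\right) = 37667 \left(-2420\right) = -91154140$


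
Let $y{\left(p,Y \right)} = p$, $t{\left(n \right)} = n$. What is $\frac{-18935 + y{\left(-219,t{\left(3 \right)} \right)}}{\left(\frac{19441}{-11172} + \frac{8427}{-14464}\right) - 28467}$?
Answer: $\frac{773782372608}{1150102334851} \approx 0.67279$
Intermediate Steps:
$\frac{-18935 + y{\left(-219,t{\left(3 \right)} \right)}}{\left(\frac{19441}{-11172} + \frac{8427}{-14464}\right) - 28467} = \frac{-18935 - 219}{\left(\frac{19441}{-11172} + \frac{8427}{-14464}\right) - 28467} = - \frac{19154}{\left(19441 \left(- \frac{1}{11172}\right) + 8427 \left(- \frac{1}{14464}\right)\right) - 28467} = - \frac{19154}{\left(- \frac{19441}{11172} - \frac{8427}{14464}\right) - 28467} = - \frac{19154}{- \frac{93835267}{40397952} - 28467} = - \frac{19154}{- \frac{1150102334851}{40397952}} = \left(-19154\right) \left(- \frac{40397952}{1150102334851}\right) = \frac{773782372608}{1150102334851}$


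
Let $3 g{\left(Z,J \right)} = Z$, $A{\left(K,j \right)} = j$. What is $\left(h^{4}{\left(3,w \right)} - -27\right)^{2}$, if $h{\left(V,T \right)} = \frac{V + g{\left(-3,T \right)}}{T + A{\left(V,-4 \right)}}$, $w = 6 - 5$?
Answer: $\frac{4853209}{6561} \approx 739.71$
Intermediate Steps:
$g{\left(Z,J \right)} = \frac{Z}{3}$
$w = 1$
$h{\left(V,T \right)} = \frac{-1 + V}{-4 + T}$ ($h{\left(V,T \right)} = \frac{V + \frac{1}{3} \left(-3\right)}{T - 4} = \frac{V - 1}{-4 + T} = \frac{-1 + V}{-4 + T}$)
$\left(h^{4}{\left(3,w \right)} - -27\right)^{2} = \left(\left(\frac{-1 + 3}{-4 + 1}\right)^{4} - -27\right)^{2} = \left(\left(\frac{1}{-3} \cdot 2\right)^{4} + \left(\left(-5 + 11\right) + 21\right)\right)^{2} = \left(\left(\left(- \frac{1}{3}\right) 2\right)^{4} + \left(6 + 21\right)\right)^{2} = \left(\left(- \frac{2}{3}\right)^{4} + 27\right)^{2} = \left(\frac{16}{81} + 27\right)^{2} = \left(\frac{2203}{81}\right)^{2} = \frac{4853209}{6561}$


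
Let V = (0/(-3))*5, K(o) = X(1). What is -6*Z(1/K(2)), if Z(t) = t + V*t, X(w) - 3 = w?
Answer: -3/2 ≈ -1.5000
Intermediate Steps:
X(w) = 3 + w
K(o) = 4 (K(o) = 3 + 1 = 4)
V = 0 (V = (0*(-⅓))*5 = 0*5 = 0)
Z(t) = t (Z(t) = t + 0*t = t + 0 = t)
-6*Z(1/K(2)) = -6/4 = -6*¼ = -3/2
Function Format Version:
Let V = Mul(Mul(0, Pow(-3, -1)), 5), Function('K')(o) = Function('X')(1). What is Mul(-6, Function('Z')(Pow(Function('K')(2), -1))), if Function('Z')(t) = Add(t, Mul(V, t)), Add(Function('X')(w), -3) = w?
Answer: Rational(-3, 2) ≈ -1.5000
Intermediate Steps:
Function('X')(w) = Add(3, w)
Function('K')(o) = 4 (Function('K')(o) = Add(3, 1) = 4)
V = 0 (V = Mul(Mul(0, Rational(-1, 3)), 5) = Mul(0, 5) = 0)
Function('Z')(t) = t (Function('Z')(t) = Add(t, Mul(0, t)) = Add(t, 0) = t)
Mul(-6, Function('Z')(Pow(Function('K')(2), -1))) = Mul(-6, Pow(4, -1)) = Mul(-6, Rational(1, 4)) = Rational(-3, 2)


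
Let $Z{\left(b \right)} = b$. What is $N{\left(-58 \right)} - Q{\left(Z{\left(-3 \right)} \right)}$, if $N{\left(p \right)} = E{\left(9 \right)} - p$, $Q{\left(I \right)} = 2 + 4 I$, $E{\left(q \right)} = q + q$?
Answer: $86$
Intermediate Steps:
$E{\left(q \right)} = 2 q$
$N{\left(p \right)} = 18 - p$ ($N{\left(p \right)} = 2 \cdot 9 - p = 18 - p$)
$N{\left(-58 \right)} - Q{\left(Z{\left(-3 \right)} \right)} = \left(18 - -58\right) - \left(2 + 4 \left(-3\right)\right) = \left(18 + 58\right) - \left(2 - 12\right) = 76 - -10 = 76 + 10 = 86$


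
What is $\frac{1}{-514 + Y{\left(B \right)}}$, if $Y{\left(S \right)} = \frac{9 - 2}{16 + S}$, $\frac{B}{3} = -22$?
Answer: $- \frac{50}{25707} \approx -0.001945$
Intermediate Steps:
$B = -66$ ($B = 3 \left(-22\right) = -66$)
$Y{\left(S \right)} = \frac{7}{16 + S}$
$\frac{1}{-514 + Y{\left(B \right)}} = \frac{1}{-514 + \frac{7}{16 - 66}} = \frac{1}{-514 + \frac{7}{-50}} = \frac{1}{-514 + 7 \left(- \frac{1}{50}\right)} = \frac{1}{-514 - \frac{7}{50}} = \frac{1}{- \frac{25707}{50}} = - \frac{50}{25707}$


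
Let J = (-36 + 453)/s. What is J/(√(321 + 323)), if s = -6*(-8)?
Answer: 139*√161/5152 ≈ 0.34234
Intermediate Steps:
s = 48
J = 139/16 (J = (-36 + 453)/48 = 417*(1/48) = 139/16 ≈ 8.6875)
J/(√(321 + 323)) = 139/(16*(√(321 + 323))) = 139/(16*(√644)) = 139/(16*((2*√161))) = 139*(√161/322)/16 = 139*√161/5152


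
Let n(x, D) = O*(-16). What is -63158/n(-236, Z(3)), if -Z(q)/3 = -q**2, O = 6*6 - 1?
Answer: 31579/280 ≈ 112.78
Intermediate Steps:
O = 35 (O = 36 - 1 = 35)
Z(q) = 3*q**2 (Z(q) = -(-3)*q**2 = 3*q**2)
n(x, D) = -560 (n(x, D) = 35*(-16) = -560)
-63158/n(-236, Z(3)) = -63158/(-560) = -63158*(-1/560) = 31579/280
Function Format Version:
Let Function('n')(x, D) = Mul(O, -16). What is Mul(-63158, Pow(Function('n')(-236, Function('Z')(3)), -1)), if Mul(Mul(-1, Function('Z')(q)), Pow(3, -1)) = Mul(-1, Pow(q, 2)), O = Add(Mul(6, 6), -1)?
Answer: Rational(31579, 280) ≈ 112.78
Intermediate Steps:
O = 35 (O = Add(36, -1) = 35)
Function('Z')(q) = Mul(3, Pow(q, 2)) (Function('Z')(q) = Mul(-3, Mul(-1, Pow(q, 2))) = Mul(3, Pow(q, 2)))
Function('n')(x, D) = -560 (Function('n')(x, D) = Mul(35, -16) = -560)
Mul(-63158, Pow(Function('n')(-236, Function('Z')(3)), -1)) = Mul(-63158, Pow(-560, -1)) = Mul(-63158, Rational(-1, 560)) = Rational(31579, 280)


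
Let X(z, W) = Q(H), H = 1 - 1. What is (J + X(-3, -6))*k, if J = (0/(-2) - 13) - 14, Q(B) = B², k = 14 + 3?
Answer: -459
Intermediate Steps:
k = 17
H = 0
X(z, W) = 0 (X(z, W) = 0² = 0)
J = -27 (J = (0*(-½) - 13) - 14 = (0 - 13) - 14 = -13 - 14 = -27)
(J + X(-3, -6))*k = (-27 + 0)*17 = -27*17 = -459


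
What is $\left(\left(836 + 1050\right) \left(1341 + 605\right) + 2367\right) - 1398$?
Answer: $3671125$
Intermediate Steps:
$\left(\left(836 + 1050\right) \left(1341 + 605\right) + 2367\right) - 1398 = \left(1886 \cdot 1946 + 2367\right) - 1398 = \left(3670156 + 2367\right) - 1398 = 3672523 - 1398 = 3671125$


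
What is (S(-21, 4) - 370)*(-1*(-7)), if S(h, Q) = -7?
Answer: -2639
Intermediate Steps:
(S(-21, 4) - 370)*(-1*(-7)) = (-7 - 370)*(-1*(-7)) = -377*7 = -2639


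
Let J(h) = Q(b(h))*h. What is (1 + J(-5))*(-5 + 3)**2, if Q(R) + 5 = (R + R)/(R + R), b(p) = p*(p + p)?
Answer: 84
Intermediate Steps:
b(p) = 2*p**2 (b(p) = p*(2*p) = 2*p**2)
Q(R) = -4 (Q(R) = -5 + (R + R)/(R + R) = -5 + (2*R)/((2*R)) = -5 + (2*R)*(1/(2*R)) = -5 + 1 = -4)
J(h) = -4*h
(1 + J(-5))*(-5 + 3)**2 = (1 - 4*(-5))*(-5 + 3)**2 = (1 + 20)*(-2)**2 = 21*4 = 84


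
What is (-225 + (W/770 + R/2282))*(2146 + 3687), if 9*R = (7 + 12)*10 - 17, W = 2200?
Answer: -26611295101/20538 ≈ -1.2957e+6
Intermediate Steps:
R = 173/9 (R = ((7 + 12)*10 - 17)/9 = (19*10 - 17)/9 = (190 - 17)/9 = (⅑)*173 = 173/9 ≈ 19.222)
(-225 + (W/770 + R/2282))*(2146 + 3687) = (-225 + (2200/770 + (173/9)/2282))*(2146 + 3687) = (-225 + (2200*(1/770) + (173/9)*(1/2282)))*5833 = (-225 + (20/7 + 173/20538))*5833 = (-225 + 58853/20538)*5833 = -4562197/20538*5833 = -26611295101/20538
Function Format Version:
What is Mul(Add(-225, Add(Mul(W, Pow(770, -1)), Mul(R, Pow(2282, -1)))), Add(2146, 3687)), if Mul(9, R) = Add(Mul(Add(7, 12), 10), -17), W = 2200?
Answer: Rational(-26611295101, 20538) ≈ -1.2957e+6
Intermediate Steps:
R = Rational(173, 9) (R = Mul(Rational(1, 9), Add(Mul(Add(7, 12), 10), -17)) = Mul(Rational(1, 9), Add(Mul(19, 10), -17)) = Mul(Rational(1, 9), Add(190, -17)) = Mul(Rational(1, 9), 173) = Rational(173, 9) ≈ 19.222)
Mul(Add(-225, Add(Mul(W, Pow(770, -1)), Mul(R, Pow(2282, -1)))), Add(2146, 3687)) = Mul(Add(-225, Add(Mul(2200, Pow(770, -1)), Mul(Rational(173, 9), Pow(2282, -1)))), Add(2146, 3687)) = Mul(Add(-225, Add(Mul(2200, Rational(1, 770)), Mul(Rational(173, 9), Rational(1, 2282)))), 5833) = Mul(Add(-225, Add(Rational(20, 7), Rational(173, 20538))), 5833) = Mul(Add(-225, Rational(58853, 20538)), 5833) = Mul(Rational(-4562197, 20538), 5833) = Rational(-26611295101, 20538)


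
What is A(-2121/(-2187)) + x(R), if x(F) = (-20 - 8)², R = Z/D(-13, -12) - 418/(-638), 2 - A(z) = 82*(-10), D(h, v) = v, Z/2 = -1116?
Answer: 1606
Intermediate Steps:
Z = -2232 (Z = 2*(-1116) = -2232)
A(z) = 822 (A(z) = 2 - 82*(-10) = 2 - 1*(-820) = 2 + 820 = 822)
R = 5413/29 (R = -2232/(-12) - 418/(-638) = -2232*(-1/12) - 418*(-1/638) = 186 + 19/29 = 5413/29 ≈ 186.66)
x(F) = 784 (x(F) = (-28)² = 784)
A(-2121/(-2187)) + x(R) = 822 + 784 = 1606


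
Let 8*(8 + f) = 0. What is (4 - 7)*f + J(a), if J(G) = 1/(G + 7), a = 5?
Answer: 289/12 ≈ 24.083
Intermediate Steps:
f = -8 (f = -8 + (⅛)*0 = -8 + 0 = -8)
J(G) = 1/(7 + G)
(4 - 7)*f + J(a) = (4 - 7)*(-8) + 1/(7 + 5) = -3*(-8) + 1/12 = 24 + 1/12 = 289/12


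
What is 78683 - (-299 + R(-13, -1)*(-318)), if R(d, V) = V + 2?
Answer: 79300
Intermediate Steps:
R(d, V) = 2 + V
78683 - (-299 + R(-13, -1)*(-318)) = 78683 - (-299 + (2 - 1)*(-318)) = 78683 - (-299 + 1*(-318)) = 78683 - (-299 - 318) = 78683 - 1*(-617) = 78683 + 617 = 79300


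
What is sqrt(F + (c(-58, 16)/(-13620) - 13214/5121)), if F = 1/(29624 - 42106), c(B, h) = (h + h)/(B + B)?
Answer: I*sqrt(203356723852363317490)/8877372990 ≈ 1.6064*I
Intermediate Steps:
c(B, h) = h/B (c(B, h) = (2*h)/((2*B)) = (2*h)*(1/(2*B)) = h/B)
F = -1/12482 (F = 1/(-12482) = -1/12482 ≈ -8.0115e-5)
sqrt(F + (c(-58, 16)/(-13620) - 13214/5121)) = sqrt(-1/12482 + ((16/(-58))/(-13620) - 13214/5121)) = sqrt(-1/12482 + ((16*(-1/58))*(-1/13620) - 13214*1/5121)) = sqrt(-1/12482 + (-8/29*(-1/13620) - 13214/5121)) = sqrt(-1/12482 + (2/98745 - 13214/5121)) = sqrt(-1/12482 - 434935396/168557715) = sqrt(-5429032170587/2103937398630) = I*sqrt(203356723852363317490)/8877372990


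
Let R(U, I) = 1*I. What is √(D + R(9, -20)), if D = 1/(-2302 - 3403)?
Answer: I*√650946205/5705 ≈ 4.4722*I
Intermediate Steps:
R(U, I) = I
D = -1/5705 (D = 1/(-5705) = -1/5705 ≈ -0.00017528)
√(D + R(9, -20)) = √(-1/5705 - 20) = √(-114101/5705) = I*√650946205/5705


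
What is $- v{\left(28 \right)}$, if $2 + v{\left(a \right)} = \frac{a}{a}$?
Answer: $1$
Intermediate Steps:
$v{\left(a \right)} = -1$ ($v{\left(a \right)} = -2 + \frac{a}{a} = -2 + 1 = -1$)
$- v{\left(28 \right)} = \left(-1\right) \left(-1\right) = 1$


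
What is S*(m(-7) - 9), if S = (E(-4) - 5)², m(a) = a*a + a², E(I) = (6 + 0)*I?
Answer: 74849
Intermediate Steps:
E(I) = 6*I
m(a) = 2*a² (m(a) = a² + a² = 2*a²)
S = 841 (S = (6*(-4) - 5)² = (-24 - 5)² = (-29)² = 841)
S*(m(-7) - 9) = 841*(2*(-7)² - 9) = 841*(2*49 - 9) = 841*(98 - 9) = 841*89 = 74849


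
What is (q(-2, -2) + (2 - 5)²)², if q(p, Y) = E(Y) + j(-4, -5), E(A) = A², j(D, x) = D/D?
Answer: 196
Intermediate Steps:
j(D, x) = 1
q(p, Y) = 1 + Y² (q(p, Y) = Y² + 1 = 1 + Y²)
(q(-2, -2) + (2 - 5)²)² = ((1 + (-2)²) + (2 - 5)²)² = ((1 + 4) + (-3)²)² = (5 + 9)² = 14² = 196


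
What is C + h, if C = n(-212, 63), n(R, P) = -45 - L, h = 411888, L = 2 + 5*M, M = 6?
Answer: 411811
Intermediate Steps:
L = 32 (L = 2 + 5*6 = 2 + 30 = 32)
n(R, P) = -77 (n(R, P) = -45 - 1*32 = -45 - 32 = -77)
C = -77
C + h = -77 + 411888 = 411811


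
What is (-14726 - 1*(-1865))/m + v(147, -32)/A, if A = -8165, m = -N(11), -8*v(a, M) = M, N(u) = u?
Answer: 105010021/89815 ≈ 1169.2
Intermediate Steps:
v(a, M) = -M/8
m = -11 (m = -1*11 = -11)
(-14726 - 1*(-1865))/m + v(147, -32)/A = (-14726 - 1*(-1865))/(-11) - ⅛*(-32)/(-8165) = (-14726 + 1865)*(-1/11) + 4*(-1/8165) = -12861*(-1/11) - 4/8165 = 12861/11 - 4/8165 = 105010021/89815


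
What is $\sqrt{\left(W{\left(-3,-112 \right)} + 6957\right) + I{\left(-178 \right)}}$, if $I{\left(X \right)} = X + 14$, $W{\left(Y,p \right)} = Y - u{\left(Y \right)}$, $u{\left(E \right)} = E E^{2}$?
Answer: $\sqrt{6817} \approx 82.565$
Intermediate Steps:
$u{\left(E \right)} = E^{3}$
$W{\left(Y,p \right)} = Y - Y^{3}$
$I{\left(X \right)} = 14 + X$
$\sqrt{\left(W{\left(-3,-112 \right)} + 6957\right) + I{\left(-178 \right)}} = \sqrt{\left(\left(-3 - \left(-3\right)^{3}\right) + 6957\right) + \left(14 - 178\right)} = \sqrt{\left(\left(-3 - -27\right) + 6957\right) - 164} = \sqrt{\left(\left(-3 + 27\right) + 6957\right) - 164} = \sqrt{\left(24 + 6957\right) - 164} = \sqrt{6981 - 164} = \sqrt{6817}$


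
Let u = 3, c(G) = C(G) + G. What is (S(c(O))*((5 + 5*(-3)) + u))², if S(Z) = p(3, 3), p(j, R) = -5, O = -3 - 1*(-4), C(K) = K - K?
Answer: 1225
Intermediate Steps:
C(K) = 0
O = 1 (O = -3 + 4 = 1)
c(G) = G (c(G) = 0 + G = G)
S(Z) = -5
(S(c(O))*((5 + 5*(-3)) + u))² = (-5*((5 + 5*(-3)) + 3))² = (-5*((5 - 15) + 3))² = (-5*(-10 + 3))² = (-5*(-7))² = 35² = 1225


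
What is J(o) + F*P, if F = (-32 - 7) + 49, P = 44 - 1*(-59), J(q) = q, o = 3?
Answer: 1033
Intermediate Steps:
P = 103 (P = 44 + 59 = 103)
F = 10 (F = -39 + 49 = 10)
J(o) + F*P = 3 + 10*103 = 3 + 1030 = 1033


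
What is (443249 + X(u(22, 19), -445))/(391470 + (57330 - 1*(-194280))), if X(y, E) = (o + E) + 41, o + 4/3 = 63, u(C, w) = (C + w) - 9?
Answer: 33218/48231 ≈ 0.68873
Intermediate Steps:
u(C, w) = -9 + C + w
o = 185/3 (o = -4/3 + 63 = 185/3 ≈ 61.667)
X(y, E) = 308/3 + E (X(y, E) = (185/3 + E) + 41 = 308/3 + E)
(443249 + X(u(22, 19), -445))/(391470 + (57330 - 1*(-194280))) = (443249 + (308/3 - 445))/(391470 + (57330 - 1*(-194280))) = (443249 - 1027/3)/(391470 + (57330 + 194280)) = 1328720/(3*(391470 + 251610)) = (1328720/3)/643080 = (1328720/3)*(1/643080) = 33218/48231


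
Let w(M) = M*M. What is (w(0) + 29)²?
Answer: 841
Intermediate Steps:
w(M) = M²
(w(0) + 29)² = (0² + 29)² = (0 + 29)² = 29² = 841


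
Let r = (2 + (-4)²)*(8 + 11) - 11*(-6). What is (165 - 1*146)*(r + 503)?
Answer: 17309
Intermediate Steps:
r = 408 (r = (2 + 16)*19 + 66 = 18*19 + 66 = 342 + 66 = 408)
(165 - 1*146)*(r + 503) = (165 - 1*146)*(408 + 503) = (165 - 146)*911 = 19*911 = 17309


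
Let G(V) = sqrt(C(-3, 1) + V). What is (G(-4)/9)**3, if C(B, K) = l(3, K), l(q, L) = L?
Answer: -I*sqrt(3)/243 ≈ -0.0071278*I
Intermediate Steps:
C(B, K) = K
G(V) = sqrt(1 + V)
(G(-4)/9)**3 = (sqrt(1 - 4)/9)**3 = (sqrt(-3)*(1/9))**3 = ((I*sqrt(3))*(1/9))**3 = (I*sqrt(3)/9)**3 = -I*sqrt(3)/243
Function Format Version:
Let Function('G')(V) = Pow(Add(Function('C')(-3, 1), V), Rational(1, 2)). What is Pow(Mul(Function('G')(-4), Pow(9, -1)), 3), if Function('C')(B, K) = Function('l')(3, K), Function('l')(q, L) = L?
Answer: Mul(Rational(-1, 243), I, Pow(3, Rational(1, 2))) ≈ Mul(-0.0071278, I)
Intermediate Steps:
Function('C')(B, K) = K
Function('G')(V) = Pow(Add(1, V), Rational(1, 2))
Pow(Mul(Function('G')(-4), Pow(9, -1)), 3) = Pow(Mul(Pow(Add(1, -4), Rational(1, 2)), Pow(9, -1)), 3) = Pow(Mul(Pow(-3, Rational(1, 2)), Rational(1, 9)), 3) = Pow(Mul(Mul(I, Pow(3, Rational(1, 2))), Rational(1, 9)), 3) = Pow(Mul(Rational(1, 9), I, Pow(3, Rational(1, 2))), 3) = Mul(Rational(-1, 243), I, Pow(3, Rational(1, 2)))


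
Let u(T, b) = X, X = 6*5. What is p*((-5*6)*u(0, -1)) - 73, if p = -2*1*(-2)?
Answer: -3673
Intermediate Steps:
X = 30
u(T, b) = 30
p = 4 (p = -2*(-2) = 4)
p*((-5*6)*u(0, -1)) - 73 = 4*(-5*6*30) - 73 = 4*(-30*30) - 73 = 4*(-900) - 73 = -3600 - 73 = -3673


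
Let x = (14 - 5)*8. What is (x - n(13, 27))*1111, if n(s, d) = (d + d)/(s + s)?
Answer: 1009899/13 ≈ 77685.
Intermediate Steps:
n(s, d) = d/s (n(s, d) = (2*d)/((2*s)) = (2*d)*(1/(2*s)) = d/s)
x = 72 (x = 9*8 = 72)
(x - n(13, 27))*1111 = (72 - 27/13)*1111 = (909/13)*1111 = 1009899/13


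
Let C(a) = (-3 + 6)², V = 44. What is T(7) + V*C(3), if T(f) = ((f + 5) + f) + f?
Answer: 422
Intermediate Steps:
T(f) = 5 + 3*f (T(f) = ((5 + f) + f) + f = (5 + 2*f) + f = 5 + 3*f)
C(a) = 9 (C(a) = 3² = 9)
T(7) + V*C(3) = (5 + 3*7) + 44*9 = (5 + 21) + 396 = 26 + 396 = 422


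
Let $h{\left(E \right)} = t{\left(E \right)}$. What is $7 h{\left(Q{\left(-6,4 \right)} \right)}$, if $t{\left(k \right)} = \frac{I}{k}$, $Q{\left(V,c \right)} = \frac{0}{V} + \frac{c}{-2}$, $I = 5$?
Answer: $- \frac{35}{2} \approx -17.5$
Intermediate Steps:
$Q{\left(V,c \right)} = - \frac{c}{2}$ ($Q{\left(V,c \right)} = 0 + c \left(- \frac{1}{2}\right) = 0 - \frac{c}{2} = - \frac{c}{2}$)
$t{\left(k \right)} = \frac{5}{k}$
$h{\left(E \right)} = \frac{5}{E}$
$7 h{\left(Q{\left(-6,4 \right)} \right)} = 7 \frac{5}{\left(- \frac{1}{2}\right) 4} = 7 \frac{5}{-2} = 7 \cdot 5 \left(- \frac{1}{2}\right) = 7 \left(- \frac{5}{2}\right) = - \frac{35}{2}$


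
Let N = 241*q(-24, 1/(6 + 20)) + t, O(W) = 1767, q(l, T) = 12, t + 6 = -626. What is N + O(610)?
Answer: 4027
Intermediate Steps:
t = -632 (t = -6 - 626 = -632)
N = 2260 (N = 241*12 - 632 = 2892 - 632 = 2260)
N + O(610) = 2260 + 1767 = 4027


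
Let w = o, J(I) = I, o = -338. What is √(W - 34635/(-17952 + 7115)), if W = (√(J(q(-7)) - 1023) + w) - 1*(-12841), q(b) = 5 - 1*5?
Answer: √(1468734773702 + 117440569*I*√1023)/10837 ≈ 111.83 + 0.143*I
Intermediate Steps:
q(b) = 0 (q(b) = 5 - 5 = 0)
w = -338
W = 12503 + I*√1023 (W = (√(0 - 1023) - 338) - 1*(-12841) = (√(-1023) - 338) + 12841 = (I*√1023 - 338) + 12841 = (-338 + I*√1023) + 12841 = 12503 + I*√1023 ≈ 12503.0 + 31.984*I)
√(W - 34635/(-17952 + 7115)) = √((12503 + I*√1023) - 34635/(-17952 + 7115)) = √((12503 + I*√1023) - 34635/(-10837)) = √((12503 + I*√1023) - 34635*(-1/10837)) = √((12503 + I*√1023) + 34635/10837) = √(135529646/10837 + I*√1023)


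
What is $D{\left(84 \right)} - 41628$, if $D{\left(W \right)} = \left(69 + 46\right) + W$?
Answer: $-41429$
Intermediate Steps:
$D{\left(W \right)} = 115 + W$
$D{\left(84 \right)} - 41628 = \left(115 + 84\right) - 41628 = 199 - 41628 = -41429$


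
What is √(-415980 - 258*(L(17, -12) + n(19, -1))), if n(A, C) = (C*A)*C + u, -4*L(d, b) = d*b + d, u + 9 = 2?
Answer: 5*I*√68982/2 ≈ 656.61*I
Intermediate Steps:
u = -7 (u = -9 + 2 = -7)
L(d, b) = -d/4 - b*d/4 (L(d, b) = -(d*b + d)/4 = -(b*d + d)/4 = -(d + b*d)/4 = -d/4 - b*d/4)
n(A, C) = -7 + A*C² (n(A, C) = (C*A)*C - 7 = (A*C)*C - 7 = A*C² - 7 = -7 + A*C²)
√(-415980 - 258*(L(17, -12) + n(19, -1))) = √(-415980 - 258*(-¼*17*(1 - 12) + (-7 + 19*(-1)²))) = √(-415980 - 258*(-¼*17*(-11) + (-7 + 19*1))) = √(-415980 - 258*(187/4 + (-7 + 19))) = √(-415980 - 258*(187/4 + 12)) = √(-415980 - 258*235/4) = √(-415980 - 30315/2) = √(-862275/2) = 5*I*√68982/2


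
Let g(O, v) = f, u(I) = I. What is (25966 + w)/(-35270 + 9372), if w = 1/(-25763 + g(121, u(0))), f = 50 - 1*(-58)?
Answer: -666157729/664413190 ≈ -1.0026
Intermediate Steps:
f = 108 (f = 50 + 58 = 108)
g(O, v) = 108
w = -1/25655 (w = 1/(-25763 + 108) = 1/(-25655) = -1/25655 ≈ -3.8979e-5)
(25966 + w)/(-35270 + 9372) = (25966 - 1/25655)/(-35270 + 9372) = (666157729/25655)/(-25898) = (666157729/25655)*(-1/25898) = -666157729/664413190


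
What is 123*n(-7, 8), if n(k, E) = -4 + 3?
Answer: -123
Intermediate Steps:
n(k, E) = -1
123*n(-7, 8) = 123*(-1) = -123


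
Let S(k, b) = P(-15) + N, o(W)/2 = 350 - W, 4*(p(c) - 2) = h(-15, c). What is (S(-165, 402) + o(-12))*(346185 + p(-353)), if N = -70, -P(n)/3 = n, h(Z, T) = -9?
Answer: 967932561/4 ≈ 2.4198e+8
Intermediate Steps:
P(n) = -3*n
p(c) = -¼ (p(c) = 2 + (¼)*(-9) = 2 - 9/4 = -¼)
o(W) = 700 - 2*W (o(W) = 2*(350 - W) = 700 - 2*W)
S(k, b) = -25 (S(k, b) = -3*(-15) - 70 = 45 - 70 = -25)
(S(-165, 402) + o(-12))*(346185 + p(-353)) = (-25 + (700 - 2*(-12)))*(346185 - ¼) = (-25 + (700 + 24))*(1384739/4) = (-25 + 724)*(1384739/4) = 699*(1384739/4) = 967932561/4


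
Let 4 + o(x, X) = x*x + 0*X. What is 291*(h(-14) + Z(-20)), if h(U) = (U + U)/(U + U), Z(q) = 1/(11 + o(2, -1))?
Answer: 3492/11 ≈ 317.45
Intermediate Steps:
o(x, X) = -4 + x**2 (o(x, X) = -4 + (x*x + 0*X) = -4 + (x**2 + 0) = -4 + x**2)
Z(q) = 1/11 (Z(q) = 1/(11 + (-4 + 2**2)) = 1/(11 + (-4 + 4)) = 1/(11 + 0) = 1/11)
h(U) = 1 (h(U) = (2*U)/((2*U)) = (2*U)*(1/(2*U)) = 1)
291*(h(-14) + Z(-20)) = 291*(1 + 1/11) = 291*(12/11) = 3492/11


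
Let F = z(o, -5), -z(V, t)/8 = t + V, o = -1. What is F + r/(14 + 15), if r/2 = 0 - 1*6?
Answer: 1380/29 ≈ 47.586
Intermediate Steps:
z(V, t) = -8*V - 8*t (z(V, t) = -8*(t + V) = -8*(V + t) = -8*V - 8*t)
r = -12 (r = 2*(0 - 1*6) = 2*(0 - 6) = 2*(-6) = -12)
F = 48 (F = -8*(-1) - 8*(-5) = 8 + 40 = 48)
F + r/(14 + 15) = 48 - 12/(14 + 15) = 48 - 12/29 = 1380/29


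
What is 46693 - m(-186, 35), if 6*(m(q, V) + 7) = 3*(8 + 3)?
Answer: 93389/2 ≈ 46695.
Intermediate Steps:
m(q, V) = -3/2 (m(q, V) = -7 + (3*(8 + 3))/6 = -7 + (3*11)/6 = -7 + (⅙)*33 = -7 + 11/2 = -3/2)
46693 - m(-186, 35) = 46693 - 1*(-3/2) = 46693 + 3/2 = 93389/2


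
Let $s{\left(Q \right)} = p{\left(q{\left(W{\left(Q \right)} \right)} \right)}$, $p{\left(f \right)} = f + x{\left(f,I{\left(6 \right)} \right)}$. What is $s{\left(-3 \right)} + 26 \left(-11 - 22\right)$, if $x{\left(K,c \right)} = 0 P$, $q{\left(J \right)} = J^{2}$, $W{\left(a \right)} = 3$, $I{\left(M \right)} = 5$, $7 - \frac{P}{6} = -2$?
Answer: $-849$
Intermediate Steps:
$P = 54$ ($P = 42 - -12 = 42 + 12 = 54$)
$x{\left(K,c \right)} = 0$ ($x{\left(K,c \right)} = 0 \cdot 54 = 0$)
$p{\left(f \right)} = f$ ($p{\left(f \right)} = f + 0 = f$)
$s{\left(Q \right)} = 9$ ($s{\left(Q \right)} = 3^{2} = 9$)
$s{\left(-3 \right)} + 26 \left(-11 - 22\right) = 9 + 26 \left(-11 - 22\right) = 9 + 26 \left(-33\right) = 9 - 858 = -849$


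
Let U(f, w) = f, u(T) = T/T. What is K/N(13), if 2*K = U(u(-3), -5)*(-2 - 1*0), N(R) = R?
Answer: -1/13 ≈ -0.076923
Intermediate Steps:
u(T) = 1
K = -1 (K = (1*(-2 - 1*0))/2 = (1*(-2 + 0))/2 = (1*(-2))/2 = (1/2)*(-2) = -1)
K/N(13) = -1/13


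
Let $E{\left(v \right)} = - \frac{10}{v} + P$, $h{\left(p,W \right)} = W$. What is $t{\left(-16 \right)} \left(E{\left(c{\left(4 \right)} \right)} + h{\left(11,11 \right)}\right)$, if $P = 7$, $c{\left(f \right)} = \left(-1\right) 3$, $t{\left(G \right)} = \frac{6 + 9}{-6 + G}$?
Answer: $- \frac{160}{11} \approx -14.545$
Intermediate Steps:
$t{\left(G \right)} = \frac{15}{-6 + G}$
$c{\left(f \right)} = -3$
$E{\left(v \right)} = 7 - \frac{10}{v}$ ($E{\left(v \right)} = - \frac{10}{v} + 7 = 7 - \frac{10}{v}$)
$t{\left(-16 \right)} \left(E{\left(c{\left(4 \right)} \right)} + h{\left(11,11 \right)}\right) = \frac{15}{-6 - 16} \left(\left(7 - \frac{10}{-3}\right) + 11\right) = \frac{15}{-22} \left(\left(7 - - \frac{10}{3}\right) + 11\right) = 15 \left(- \frac{1}{22}\right) \left(\left(7 + \frac{10}{3}\right) + 11\right) = - \frac{15 \left(\frac{31}{3} + 11\right)}{22} = \left(- \frac{15}{22}\right) \frac{64}{3} = - \frac{160}{11}$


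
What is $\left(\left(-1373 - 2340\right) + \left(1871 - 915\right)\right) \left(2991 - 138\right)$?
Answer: $-7865721$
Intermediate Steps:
$\left(\left(-1373 - 2340\right) + \left(1871 - 915\right)\right) \left(2991 - 138\right) = \left(\left(-1373 - 2340\right) + 956\right) 2853 = \left(-3713 + 956\right) 2853 = \left(-2757\right) 2853 = -7865721$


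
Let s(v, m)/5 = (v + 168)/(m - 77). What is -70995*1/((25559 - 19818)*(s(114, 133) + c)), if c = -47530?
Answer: 397572/1527261007 ≈ 0.00026032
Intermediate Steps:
s(v, m) = 5*(168 + v)/(-77 + m) (s(v, m) = 5*((v + 168)/(m - 77)) = 5*((168 + v)/(-77 + m)) = 5*(168 + v)/(-77 + m))
-70995*1/((25559 - 19818)*(s(114, 133) + c)) = -70995*1/((25559 - 19818)*(5*(168 + 114)/(-77 + 133) - 47530)) = -70995*1/(5741*(5*282/56 - 47530)) = -70995*1/(5741*(5*(1/56)*282 - 47530)) = -70995*1/(5741*(705/28 - 47530)) = -70995/(5741*(-1330135/28)) = -70995/(-7636305035/28) = -70995*(-28/7636305035) = 397572/1527261007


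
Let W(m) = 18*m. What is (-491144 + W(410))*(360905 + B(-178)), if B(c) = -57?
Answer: -174565271872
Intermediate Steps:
(-491144 + W(410))*(360905 + B(-178)) = (-491144 + 18*410)*(360905 - 57) = (-491144 + 7380)*360848 = -483764*360848 = -174565271872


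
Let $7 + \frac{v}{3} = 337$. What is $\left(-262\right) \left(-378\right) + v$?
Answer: $100026$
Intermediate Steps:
$v = 990$ ($v = -21 + 3 \cdot 337 = -21 + 1011 = 990$)
$\left(-262\right) \left(-378\right) + v = \left(-262\right) \left(-378\right) + 990 = 99036 + 990 = 100026$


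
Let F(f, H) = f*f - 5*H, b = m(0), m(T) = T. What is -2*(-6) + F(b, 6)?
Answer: -18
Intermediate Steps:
b = 0
F(f, H) = f**2 - 5*H
-2*(-6) + F(b, 6) = -2*(-6) + (0**2 - 5*6) = 12 + (0 - 30) = 12 - 30 = -18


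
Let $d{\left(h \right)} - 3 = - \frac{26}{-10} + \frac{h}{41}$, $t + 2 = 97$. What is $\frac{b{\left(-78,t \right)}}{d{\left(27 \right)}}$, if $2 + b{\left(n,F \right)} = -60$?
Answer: $- \frac{12710}{1283} \approx -9.9065$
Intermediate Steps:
$t = 95$ ($t = -2 + 97 = 95$)
$b{\left(n,F \right)} = -62$ ($b{\left(n,F \right)} = -2 - 60 = -62$)
$d{\left(h \right)} = \frac{28}{5} + \frac{h}{41}$ ($d{\left(h \right)} = 3 + \left(- \frac{26}{-10} + \frac{h}{41}\right) = 3 + \left(\left(-26\right) \left(- \frac{1}{10}\right) + h \frac{1}{41}\right) = 3 + \left(\frac{13}{5} + \frac{h}{41}\right) = \frac{28}{5} + \frac{h}{41}$)
$\frac{b{\left(-78,t \right)}}{d{\left(27 \right)}} = - \frac{62}{\frac{28}{5} + \frac{1}{41} \cdot 27} = - \frac{62}{\frac{28}{5} + \frac{27}{41}} = - \frac{62}{\frac{1283}{205}} = \left(-62\right) \frac{205}{1283} = - \frac{12710}{1283}$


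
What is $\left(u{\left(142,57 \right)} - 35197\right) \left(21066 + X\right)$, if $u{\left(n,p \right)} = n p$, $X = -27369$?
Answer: $170830209$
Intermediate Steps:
$\left(u{\left(142,57 \right)} - 35197\right) \left(21066 + X\right) = \left(142 \cdot 57 - 35197\right) \left(21066 - 27369\right) = \left(8094 - 35197\right) \left(-6303\right) = \left(-27103\right) \left(-6303\right) = 170830209$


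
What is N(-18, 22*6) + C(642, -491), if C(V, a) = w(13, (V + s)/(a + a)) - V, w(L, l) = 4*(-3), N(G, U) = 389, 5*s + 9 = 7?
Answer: -265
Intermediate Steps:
s = -⅖ (s = -9/5 + (⅕)*7 = -9/5 + 7/5 = -⅖ ≈ -0.40000)
w(L, l) = -12
C(V, a) = -12 - V
N(-18, 22*6) + C(642, -491) = 389 + (-12 - 1*642) = 389 + (-12 - 642) = 389 - 654 = -265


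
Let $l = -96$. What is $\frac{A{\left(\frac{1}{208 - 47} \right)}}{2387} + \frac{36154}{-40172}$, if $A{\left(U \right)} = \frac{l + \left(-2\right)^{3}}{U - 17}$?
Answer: $- \frac{47776595}{53237943} \approx -0.89742$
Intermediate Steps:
$A{\left(U \right)} = - \frac{104}{-17 + U}$ ($A{\left(U \right)} = \frac{-96 + \left(-2\right)^{3}}{U - 17} = \frac{-96 - 8}{-17 + U} = - \frac{104}{-17 + U}$)
$\frac{A{\left(\frac{1}{208 - 47} \right)}}{2387} + \frac{36154}{-40172} = \frac{\left(-104\right) \frac{1}{-17 + \frac{1}{208 - 47}}}{2387} + \frac{36154}{-40172} = - \frac{104}{-17 + \frac{1}{161}} \cdot \frac{1}{2387} + 36154 \left(- \frac{1}{40172}\right) = - \frac{104}{-17 + \frac{1}{161}} \cdot \frac{1}{2387} - \frac{18077}{20086} = - \frac{104}{- \frac{2736}{161}} \cdot \frac{1}{2387} - \frac{18077}{20086} = \left(-104\right) \left(- \frac{161}{2736}\right) \frac{1}{2387} - \frac{18077}{20086} = \frac{2093}{342} \cdot \frac{1}{2387} - \frac{18077}{20086} = \frac{299}{116622} - \frac{18077}{20086} = - \frac{47776595}{53237943}$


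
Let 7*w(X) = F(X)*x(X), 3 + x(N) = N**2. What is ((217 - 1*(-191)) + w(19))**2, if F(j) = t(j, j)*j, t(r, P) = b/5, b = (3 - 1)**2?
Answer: 1721254144/1225 ≈ 1.4051e+6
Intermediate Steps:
b = 4 (b = 2**2 = 4)
t(r, P) = 4/5
x(N) = -3 + N**2
F(j) = 4*j/5
w(X) = 4*X*(-3 + X**2)/35 (w(X) = ((4*X/5)*(-3 + X**2))/7 = (4*X*(-3 + X**2)/5)/7 = 4*X*(-3 + X**2)/35)
((217 - 1*(-191)) + w(19))**2 = ((217 - 1*(-191)) + (4/35)*19*(-3 + 19**2))**2 = ((217 + 191) + (4/35)*19*(-3 + 361))**2 = (408 + (4/35)*19*358)**2 = (408 + 27208/35)**2 = (41488/35)**2 = 1721254144/1225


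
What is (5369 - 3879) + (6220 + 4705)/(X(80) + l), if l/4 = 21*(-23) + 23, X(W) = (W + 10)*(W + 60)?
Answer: 3208665/2152 ≈ 1491.0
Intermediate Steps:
X(W) = (10 + W)*(60 + W)
l = -1840 (l = 4*(21*(-23) + 23) = 4*(-483 + 23) = 4*(-460) = -1840)
(5369 - 3879) + (6220 + 4705)/(X(80) + l) = (5369 - 3879) + (6220 + 4705)/((600 + 80**2 + 70*80) - 1840) = 1490 + 10925/((600 + 6400 + 5600) - 1840) = 1490 + 10925/(12600 - 1840) = 1490 + 10925/10760 = 1490 + 10925*(1/10760) = 1490 + 2185/2152 = 3208665/2152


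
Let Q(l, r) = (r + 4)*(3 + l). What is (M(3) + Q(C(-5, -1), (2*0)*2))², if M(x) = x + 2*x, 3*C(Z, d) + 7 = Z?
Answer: 25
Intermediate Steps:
C(Z, d) = -7/3 + Z/3
M(x) = 3*x
Q(l, r) = (3 + l)*(4 + r) (Q(l, r) = (4 + r)*(3 + l) = (3 + l)*(4 + r))
(M(3) + Q(C(-5, -1), (2*0)*2))² = (3*3 + (12 + 3*((2*0)*2) + 4*(-7/3 + (⅓)*(-5)) + (-7/3 + (⅓)*(-5))*((2*0)*2)))² = (9 + (12 + 3*(0*2) + 4*(-7/3 - 5/3) + (-7/3 - 5/3)*(0*2)))² = (9 + (12 + 3*0 + 4*(-4) - 4*0))² = (9 + (12 + 0 - 16 + 0))² = (9 - 4)² = 5² = 25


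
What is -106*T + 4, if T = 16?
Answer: -1692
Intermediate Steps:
-106*T + 4 = -106*16 + 4 = -1696 + 4 = -1692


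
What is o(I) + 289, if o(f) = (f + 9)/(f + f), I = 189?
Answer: 6080/21 ≈ 289.52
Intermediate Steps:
o(f) = (9 + f)/(2*f) (o(f) = (9 + f)/((2*f)) = (9 + f)*(1/(2*f)) = (9 + f)/(2*f))
o(I) + 289 = (½)*(9 + 189)/189 + 289 = (½)*(1/189)*198 + 289 = 11/21 + 289 = 6080/21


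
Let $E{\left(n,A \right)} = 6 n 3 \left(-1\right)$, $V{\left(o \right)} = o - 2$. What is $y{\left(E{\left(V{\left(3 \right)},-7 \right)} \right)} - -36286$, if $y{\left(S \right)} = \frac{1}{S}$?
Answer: $\frac{653147}{18} \approx 36286.0$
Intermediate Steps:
$V{\left(o \right)} = -2 + o$
$E{\left(n,A \right)} = - 18 n$ ($E{\left(n,A \right)} = 6 \cdot 3 n \left(-1\right) = 18 n \left(-1\right) = - 18 n$)
$y{\left(E{\left(V{\left(3 \right)},-7 \right)} \right)} - -36286 = \frac{1}{\left(-18\right) \left(-2 + 3\right)} - -36286 = \frac{1}{\left(-18\right) 1} + 36286 = \frac{1}{-18} + 36286 = - \frac{1}{18} + 36286 = \frac{653147}{18}$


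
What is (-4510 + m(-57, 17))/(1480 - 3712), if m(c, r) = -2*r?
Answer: 568/279 ≈ 2.0358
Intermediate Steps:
(-4510 + m(-57, 17))/(1480 - 3712) = (-4510 - 2*17)/(1480 - 3712) = (-4510 - 34)/(-2232) = -4544*(-1/2232) = 568/279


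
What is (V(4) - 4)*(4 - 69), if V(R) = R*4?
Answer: -780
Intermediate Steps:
V(R) = 4*R
(V(4) - 4)*(4 - 69) = (4*4 - 4)*(4 - 69) = (16 - 4)*(-65) = 12*(-65) = -780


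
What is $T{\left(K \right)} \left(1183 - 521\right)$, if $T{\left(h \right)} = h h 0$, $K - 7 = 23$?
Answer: $0$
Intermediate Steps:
$K = 30$ ($K = 7 + 23 = 30$)
$T{\left(h \right)} = 0$ ($T{\left(h \right)} = h^{2} \cdot 0 = 0$)
$T{\left(K \right)} \left(1183 - 521\right) = 0 \left(1183 - 521\right) = 0 \cdot 662 = 0$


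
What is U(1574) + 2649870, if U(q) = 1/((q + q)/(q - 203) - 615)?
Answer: 2225935846419/840017 ≈ 2.6499e+6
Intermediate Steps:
U(q) = 1/(-615 + 2*q/(-203 + q)) (U(q) = 1/((2*q)/(-203 + q) - 615) = 1/(2*q/(-203 + q) - 615) = 1/(-615 + 2*q/(-203 + q)))
U(1574) + 2649870 = (203 - 1*1574)/(-124845 + 613*1574) + 2649870 = (203 - 1574)/(-124845 + 964862) + 2649870 = -1371/840017 + 2649870 = 2225935846419/840017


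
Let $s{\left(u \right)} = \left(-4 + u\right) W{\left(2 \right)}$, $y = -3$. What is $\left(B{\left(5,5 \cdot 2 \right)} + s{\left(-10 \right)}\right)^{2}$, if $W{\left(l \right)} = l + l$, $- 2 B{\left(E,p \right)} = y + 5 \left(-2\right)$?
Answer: $\frac{9801}{4} \approx 2450.3$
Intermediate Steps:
$B{\left(E,p \right)} = \frac{13}{2}$ ($B{\left(E,p \right)} = - \frac{-3 + 5 \left(-2\right)}{2} = - \frac{-3 - 10}{2} = \left(- \frac{1}{2}\right) \left(-13\right) = \frac{13}{2}$)
$W{\left(l \right)} = 2 l$
$s{\left(u \right)} = -16 + 4 u$ ($s{\left(u \right)} = \left(-4 + u\right) 2 \cdot 2 = \left(-4 + u\right) 4 = -16 + 4 u$)
$\left(B{\left(5,5 \cdot 2 \right)} + s{\left(-10 \right)}\right)^{2} = \left(\frac{13}{2} + \left(-16 + 4 \left(-10\right)\right)\right)^{2} = \left(\frac{13}{2} - 56\right)^{2} = \left(- \frac{99}{2}\right)^{2} = \frac{9801}{4}$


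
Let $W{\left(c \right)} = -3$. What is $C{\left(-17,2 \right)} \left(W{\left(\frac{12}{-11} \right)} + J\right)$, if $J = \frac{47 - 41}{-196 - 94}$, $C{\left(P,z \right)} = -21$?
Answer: $\frac{9198}{145} \approx 63.435$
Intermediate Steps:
$J = - \frac{3}{145}$ ($J = \frac{6}{-290} = 6 \left(- \frac{1}{290}\right) = - \frac{3}{145} \approx -0.02069$)
$C{\left(-17,2 \right)} \left(W{\left(\frac{12}{-11} \right)} + J\right) = - 21 \left(-3 - \frac{3}{145}\right) = \left(-21\right) \left(- \frac{438}{145}\right) = \frac{9198}{145}$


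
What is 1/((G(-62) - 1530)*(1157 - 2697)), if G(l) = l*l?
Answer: -1/3563560 ≈ -2.8062e-7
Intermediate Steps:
G(l) = l²
1/((G(-62) - 1530)*(1157 - 2697)) = 1/(((-62)² - 1530)*(1157 - 2697)) = 1/((3844 - 1530)*(-1540)) = 1/(2314*(-1540)) = 1/(-3563560) = -1/3563560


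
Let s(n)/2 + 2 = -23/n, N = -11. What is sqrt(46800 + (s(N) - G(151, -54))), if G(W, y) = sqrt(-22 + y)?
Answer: sqrt(5662822 - 242*I*sqrt(19))/11 ≈ 216.33 - 0.020149*I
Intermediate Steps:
s(n) = -4 - 46/n (s(n) = -4 + 2*(-23/n) = -4 - 46/n)
sqrt(46800 + (s(N) - G(151, -54))) = sqrt(46800 + ((-4 - 46/(-11)) - sqrt(-22 - 54))) = sqrt(46800 + ((-4 - 46*(-1/11)) - sqrt(-76))) = sqrt(46800 + ((-4 + 46/11) - 2*I*sqrt(19))) = sqrt(46800 + (2/11 - 2*I*sqrt(19))) = sqrt(514802/11 - 2*I*sqrt(19))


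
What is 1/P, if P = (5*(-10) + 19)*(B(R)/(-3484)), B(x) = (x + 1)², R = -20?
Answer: 3484/11191 ≈ 0.31132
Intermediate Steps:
B(x) = (1 + x)²
P = 11191/3484 (P = (5*(-10) + 19)*((1 - 20)²/(-3484)) = (-50 + 19)*((-19)²*(-1/3484)) = -11191*(-1)/3484 = -31*(-361/3484) = 11191/3484 ≈ 3.2121)
1/P = 1/(11191/3484) = 3484/11191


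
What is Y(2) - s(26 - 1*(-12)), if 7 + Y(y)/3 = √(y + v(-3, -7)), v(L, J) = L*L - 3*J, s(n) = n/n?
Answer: -22 + 12*√2 ≈ -5.0294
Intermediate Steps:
s(n) = 1
v(L, J) = L² - 3*J
Y(y) = -21 + 3*√(30 + y) (Y(y) = -21 + 3*√(y + ((-3)² - 3*(-7))) = -21 + 3*√(y + (9 + 21)) = -21 + 3*√(y + 30) = -21 + 3*√(30 + y))
Y(2) - s(26 - 1*(-12)) = (-21 + 3*√(30 + 2)) - 1*1 = (-21 + 3*√32) - 1 = (-21 + 3*(4*√2)) - 1 = (-21 + 12*√2) - 1 = -22 + 12*√2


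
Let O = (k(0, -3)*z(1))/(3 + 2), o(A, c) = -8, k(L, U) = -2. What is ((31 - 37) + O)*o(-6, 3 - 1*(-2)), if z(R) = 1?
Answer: 256/5 ≈ 51.200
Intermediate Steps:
O = -⅖ (O = (-2*1)/(3 + 2) = -2/5 = -2*⅕ = -⅖ ≈ -0.40000)
((31 - 37) + O)*o(-6, 3 - 1*(-2)) = ((31 - 37) - ⅖)*(-8) = (-6 - ⅖)*(-8) = -32/5*(-8) = 256/5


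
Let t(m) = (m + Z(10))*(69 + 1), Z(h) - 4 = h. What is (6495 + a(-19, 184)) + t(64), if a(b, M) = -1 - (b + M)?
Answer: 11789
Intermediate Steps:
Z(h) = 4 + h
a(b, M) = -1 - M - b (a(b, M) = -1 - (M + b) = -1 + (-M - b) = -1 - M - b)
t(m) = 980 + 70*m (t(m) = (m + (4 + 10))*(69 + 1) = (m + 14)*70 = (14 + m)*70 = 980 + 70*m)
(6495 + a(-19, 184)) + t(64) = (6495 + (-1 - 1*184 - 1*(-19))) + (980 + 70*64) = (6495 + (-1 - 184 + 19)) + (980 + 4480) = (6495 - 166) + 5460 = 6329 + 5460 = 11789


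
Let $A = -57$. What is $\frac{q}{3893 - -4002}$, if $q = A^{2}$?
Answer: $\frac{3249}{7895} \approx 0.41153$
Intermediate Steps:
$q = 3249$ ($q = \left(-57\right)^{2} = 3249$)
$\frac{q}{3893 - -4002} = \frac{3249}{3893 - -4002} = \frac{3249}{3893 + 4002} = \frac{3249}{7895}$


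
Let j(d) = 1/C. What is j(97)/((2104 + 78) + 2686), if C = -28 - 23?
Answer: -1/248268 ≈ -4.0279e-6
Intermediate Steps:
C = -51
j(d) = -1/51 (j(d) = 1/(-51) = -1/51)
j(97)/((2104 + 78) + 2686) = -1/(51*((2104 + 78) + 2686)) = -1/(51*(2182 + 2686)) = -1/51/4868 = -1/51*1/4868 = -1/248268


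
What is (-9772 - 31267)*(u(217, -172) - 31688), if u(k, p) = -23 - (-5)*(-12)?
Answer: 1303850069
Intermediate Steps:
u(k, p) = -83 (u(k, p) = -23 - 1*60 = -23 - 60 = -83)
(-9772 - 31267)*(u(217, -172) - 31688) = (-9772 - 31267)*(-83 - 31688) = -41039*(-31771) = 1303850069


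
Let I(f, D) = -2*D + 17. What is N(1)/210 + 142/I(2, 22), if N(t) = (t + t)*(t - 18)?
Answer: -5123/945 ≈ -5.4212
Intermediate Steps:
I(f, D) = 17 - 2*D
N(t) = 2*t*(-18 + t) (N(t) = (2*t)*(-18 + t) = 2*t*(-18 + t))
N(1)/210 + 142/I(2, 22) = (2*1*(-18 + 1))/210 + 142/(17 - 2*22) = (2*1*(-17))*(1/210) + 142/(17 - 44) = -34*1/210 + 142/(-27) = -17/105 + 142*(-1/27) = -17/105 - 142/27 = -5123/945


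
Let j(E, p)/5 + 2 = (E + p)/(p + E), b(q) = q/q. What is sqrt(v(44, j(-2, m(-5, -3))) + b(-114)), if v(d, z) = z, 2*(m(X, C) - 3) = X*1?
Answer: 2*I ≈ 2.0*I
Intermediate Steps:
m(X, C) = 3 + X/2 (m(X, C) = 3 + (X*1)/2 = 3 + X/2)
b(q) = 1
j(E, p) = -5 (j(E, p) = -10 + 5*((E + p)/(p + E)) = -10 + 5*((E + p)/(E + p)) = -10 + 5*1 = -10 + 5 = -5)
sqrt(v(44, j(-2, m(-5, -3))) + b(-114)) = sqrt(-5 + 1) = sqrt(-4) = 2*I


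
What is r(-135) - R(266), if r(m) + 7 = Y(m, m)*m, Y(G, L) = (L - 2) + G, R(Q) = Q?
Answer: 36447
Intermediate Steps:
Y(G, L) = -2 + G + L (Y(G, L) = (-2 + L) + G = -2 + G + L)
r(m) = -7 + m*(-2 + 2*m) (r(m) = -7 + (-2 + m + m)*m = -7 + (-2 + 2*m)*m = -7 + m*(-2 + 2*m))
r(-135) - R(266) = (-7 + 2*(-135)*(-1 - 135)) - 1*266 = (-7 + 2*(-135)*(-136)) - 266 = (-7 + 36720) - 266 = 36713 - 266 = 36447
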